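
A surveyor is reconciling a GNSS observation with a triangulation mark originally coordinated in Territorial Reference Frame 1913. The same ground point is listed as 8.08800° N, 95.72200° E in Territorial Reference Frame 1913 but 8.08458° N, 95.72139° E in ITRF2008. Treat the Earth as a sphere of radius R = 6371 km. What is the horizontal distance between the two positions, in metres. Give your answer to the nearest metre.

Δφ = 8.08458° − 8.08800° = -0.00342°; Δλ = 95.72139° − 95.72200° = -0.00061°.
1° along a meridian = πR/180 = 111195 m.
ΔN = Δφ × 111195 = -380.3 m; ΔE = Δλ × 111195 × cos(8.08800°) = -0.00061 × 111195 × 0.990053 = -67.2 m.
Distance = √(ΔE² + ΔN²) = √((-67.2)² + (-380.3)²) = 386.2 m.

386 m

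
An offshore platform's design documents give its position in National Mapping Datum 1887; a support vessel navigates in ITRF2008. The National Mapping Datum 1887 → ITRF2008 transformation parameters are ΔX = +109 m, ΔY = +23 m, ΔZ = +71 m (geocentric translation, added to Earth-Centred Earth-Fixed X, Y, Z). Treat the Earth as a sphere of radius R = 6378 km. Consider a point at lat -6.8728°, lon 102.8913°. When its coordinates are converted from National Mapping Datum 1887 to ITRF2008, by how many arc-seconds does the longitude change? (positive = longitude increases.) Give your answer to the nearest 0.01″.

sin φ = -0.119666, cos φ = 0.992814, sin λ = 0.974795, cos λ = -0.223102.
East component: ΔE = −sin λ·ΔX + cos λ·ΔY = −(0.974795)(109) + (-0.223102)(23) = -111.38 m.
1° of latitude spans πR/180 = 111317 m; at latitude φ, 1° of longitude spans that × cos φ = 110517.2 m, so Δλ = -111.38 / 110517.2 × 3600 = -3.628″.

Δλ = -3.63″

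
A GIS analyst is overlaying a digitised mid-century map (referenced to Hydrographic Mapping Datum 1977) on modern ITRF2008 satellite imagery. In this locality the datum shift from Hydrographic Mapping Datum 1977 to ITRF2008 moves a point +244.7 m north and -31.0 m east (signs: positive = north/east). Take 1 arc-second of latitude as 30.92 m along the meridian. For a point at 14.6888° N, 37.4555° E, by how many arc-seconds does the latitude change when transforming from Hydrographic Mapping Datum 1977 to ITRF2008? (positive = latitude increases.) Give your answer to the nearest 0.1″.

1″ of latitude = 30.92 m, so Δφ = 244.7 / 30.92 = 7.914″.

Δφ = 7.9″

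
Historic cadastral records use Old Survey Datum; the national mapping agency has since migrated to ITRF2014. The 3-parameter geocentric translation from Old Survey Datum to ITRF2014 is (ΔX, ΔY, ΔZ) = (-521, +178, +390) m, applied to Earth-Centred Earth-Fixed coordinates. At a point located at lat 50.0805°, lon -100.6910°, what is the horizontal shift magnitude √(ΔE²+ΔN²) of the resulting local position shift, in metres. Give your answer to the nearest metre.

The local east axis at (φ, λ) is (−sin λ, cos λ, 0), so ΔE = −sin(-100.6910°)·(-521) + cos(-100.6910°)·178 = -544.98 m.
The local north axis is (−sin φ cos λ, −sin φ sin λ, cos φ), giving ΔN = -74.127 + 134.147 + 250.267 = 310.29 m.
Horizontal magnitude = √(ΔE² + ΔN²) = √((-544.98)² + 310.29²) = 627.12 m.

627 m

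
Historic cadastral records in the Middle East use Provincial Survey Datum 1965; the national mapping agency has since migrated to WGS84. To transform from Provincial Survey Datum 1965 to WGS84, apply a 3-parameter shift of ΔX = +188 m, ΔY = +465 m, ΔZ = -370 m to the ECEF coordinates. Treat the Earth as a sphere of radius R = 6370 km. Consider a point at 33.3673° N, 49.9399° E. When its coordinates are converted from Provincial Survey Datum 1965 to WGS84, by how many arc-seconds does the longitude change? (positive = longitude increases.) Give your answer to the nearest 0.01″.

Δλ = 6.02″

sin φ = 0.550004, cos φ = 0.835162, sin λ = 0.765370, cos λ = 0.643591.
East component: ΔE = −sin λ·ΔX + cos λ·ΔY = −(0.765370)(188) + (0.643591)(465) = 155.38 m.
1° of latitude spans πR/180 = 111177 m; at latitude φ, 1° of longitude spans that × cos φ = 92851.2 m, so Δλ = 155.38 / 92851.2 × 3600 = 6.024″.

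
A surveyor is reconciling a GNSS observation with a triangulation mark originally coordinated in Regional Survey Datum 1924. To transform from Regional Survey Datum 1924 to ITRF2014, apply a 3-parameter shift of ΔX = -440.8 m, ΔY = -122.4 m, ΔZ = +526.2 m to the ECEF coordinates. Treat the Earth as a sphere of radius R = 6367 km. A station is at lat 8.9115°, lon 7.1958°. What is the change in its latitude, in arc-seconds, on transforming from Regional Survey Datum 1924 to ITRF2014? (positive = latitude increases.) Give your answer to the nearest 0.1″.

sin φ = 0.154909, cos φ = 0.987929, sin λ = 0.125261, cos λ = 0.992124.
North component: ΔN = −sin φ cos λ·ΔX − sin φ sin λ·ΔY + cos φ·ΔZ = −(0.154909)(0.992124)(-440.8) − (0.154909)(0.125261)(-122.4) + (0.987929)(526.2) = 589.97 m.
1° of latitude spans πR/180 = 111125 m, so Δφ = 589.97 / 111125 × 3600 = 19.113″.

Δφ = 19.1″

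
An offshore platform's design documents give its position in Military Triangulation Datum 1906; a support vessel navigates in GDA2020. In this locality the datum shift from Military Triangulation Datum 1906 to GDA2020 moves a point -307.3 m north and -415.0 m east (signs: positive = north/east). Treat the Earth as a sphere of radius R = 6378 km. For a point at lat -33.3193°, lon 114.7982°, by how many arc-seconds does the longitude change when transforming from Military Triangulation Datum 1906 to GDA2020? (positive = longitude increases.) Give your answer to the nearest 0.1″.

Δλ = -16.1″

At latitude -33.3193°, cos φ = 0.835622.
One radian of longitude at latitude φ spans R cos φ, so Δλ = ΔE / (R cos φ) = -415.0 / (6378000 × 0.835622) = -7.7867e-05 rad = -16.061″.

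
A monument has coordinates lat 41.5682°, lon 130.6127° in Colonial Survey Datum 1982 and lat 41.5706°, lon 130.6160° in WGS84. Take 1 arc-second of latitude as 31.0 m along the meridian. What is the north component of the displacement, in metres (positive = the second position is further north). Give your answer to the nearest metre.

Δφ = 41.5706° − 41.5682° = +0.0024°; Δλ = 130.6160° − 130.6127° = +0.0033°.
1° of latitude = 3600 × 31.00 = 111600 m.
ΔN = Δφ × 111600 = 267.8 m; ΔE = Δλ × 111600 × cos(41.5682°) = +0.0033 × 111600 × 0.748166 = 275.5 m.

ΔN = 268 m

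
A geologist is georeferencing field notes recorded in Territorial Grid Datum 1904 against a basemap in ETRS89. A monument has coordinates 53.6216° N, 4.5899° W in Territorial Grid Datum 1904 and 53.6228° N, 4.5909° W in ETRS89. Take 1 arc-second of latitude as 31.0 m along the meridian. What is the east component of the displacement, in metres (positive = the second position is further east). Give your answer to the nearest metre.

Δφ = 53.6228° − 53.6216° = +0.0012°; Δλ = -4.5909° − -4.5899° = -0.0010°.
1° of latitude = 3600 × 31.00 = 111600 m.
ΔN = Δφ × 111600 = 133.9 m; ΔE = Δλ × 111600 × cos(53.6216°) = -0.0010 × 111600 × 0.593115 = -66.2 m.

ΔE = -66 m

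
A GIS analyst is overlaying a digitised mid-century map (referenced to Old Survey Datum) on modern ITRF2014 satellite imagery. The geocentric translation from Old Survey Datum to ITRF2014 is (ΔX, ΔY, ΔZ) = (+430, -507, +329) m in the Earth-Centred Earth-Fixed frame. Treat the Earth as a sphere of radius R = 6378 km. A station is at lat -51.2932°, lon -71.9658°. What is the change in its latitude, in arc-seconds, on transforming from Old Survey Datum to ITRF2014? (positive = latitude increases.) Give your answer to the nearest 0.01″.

sin φ = -0.780356, cos φ = 0.625335, sin λ = -0.950872, cos λ = 0.309585.
North component: ΔN = −sin φ cos λ·ΔX − sin φ sin λ·ΔY + cos φ·ΔZ = −(-0.780356)(0.309585)(430) − (-0.780356)(-0.950872)(-507) + (0.625335)(329) = 685.82 m.
1° of latitude spans πR/180 = 111317 m, so Δφ = 685.82 / 111317 × 3600 = 22.179″.

Δφ = 22.18″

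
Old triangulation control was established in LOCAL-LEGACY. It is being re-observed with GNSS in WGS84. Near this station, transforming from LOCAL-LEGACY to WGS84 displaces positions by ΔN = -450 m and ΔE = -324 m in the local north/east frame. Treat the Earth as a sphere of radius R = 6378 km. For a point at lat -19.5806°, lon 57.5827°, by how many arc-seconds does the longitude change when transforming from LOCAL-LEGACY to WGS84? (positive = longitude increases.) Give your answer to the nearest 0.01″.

At latitude -19.5806°, cos φ = 0.942171.
One radian of longitude at latitude φ spans R cos φ, so Δλ = ΔE / (R cos φ) = -324.0 / (6378000 × 0.942171) = -5.3918e-05 rad = -11.121″.

Δλ = -11.12″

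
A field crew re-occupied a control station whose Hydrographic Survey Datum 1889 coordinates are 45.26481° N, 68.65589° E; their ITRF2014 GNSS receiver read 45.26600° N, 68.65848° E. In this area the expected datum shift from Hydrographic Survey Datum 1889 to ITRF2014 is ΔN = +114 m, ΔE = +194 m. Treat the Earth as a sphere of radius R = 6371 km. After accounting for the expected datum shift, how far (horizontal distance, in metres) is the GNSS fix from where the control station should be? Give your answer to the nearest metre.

20 m

Observed coordinate differences: Δφ = +0.00119°, Δλ = +0.00259°.
Converting to metres (1° lat = 111195 m, cos φ = 0.703831): observed ΔN = 132.3 m, observed ΔE = 202.7 m.
Subtracting the expected shift leaves a residual of 132.3 − (114) = 18.3 m north and 202.7 − (194) = 8.7 m east.
Residual distance = √(18.3² + 8.7²) = 20.3 m.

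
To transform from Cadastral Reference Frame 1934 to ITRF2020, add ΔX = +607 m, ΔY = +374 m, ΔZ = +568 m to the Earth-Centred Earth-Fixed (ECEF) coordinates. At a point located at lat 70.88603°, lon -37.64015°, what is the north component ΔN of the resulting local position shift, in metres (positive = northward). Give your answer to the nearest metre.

ΔN = -52 m

At φ = 70.88603°, λ = -37.64015°: sin φ = 0.944869, cos φ = 0.327448, sin λ = -0.610700, cos λ = 0.791862.
ΔN = −sin φ cos λ·ΔX − sin φ sin λ·ΔY + cos φ·ΔZ = −(0.944869)(0.791862)(607) − (0.944869)(-0.610700)(374) + (0.327448)(568) = -52.36 m.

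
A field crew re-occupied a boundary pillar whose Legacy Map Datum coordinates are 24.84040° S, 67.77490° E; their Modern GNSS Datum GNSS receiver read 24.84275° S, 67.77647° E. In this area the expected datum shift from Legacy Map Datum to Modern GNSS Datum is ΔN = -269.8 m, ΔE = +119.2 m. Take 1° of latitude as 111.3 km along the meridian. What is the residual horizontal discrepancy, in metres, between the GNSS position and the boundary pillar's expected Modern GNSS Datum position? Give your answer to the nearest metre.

Observed coordinate differences: Δφ = -0.00235°, Δλ = +0.00157°.
Converting to metres (1° lat = 111300 m, cos φ = 0.907481): observed ΔN = -261.6 m, observed ΔE = 158.6 m.
Subtracting the expected shift leaves a residual of -261.6 − (-269.8) = 8.2 m north and 158.6 − (119.2) = 39.4 m east.
Residual distance = √(8.2² + 39.4²) = 40.2 m.

40 m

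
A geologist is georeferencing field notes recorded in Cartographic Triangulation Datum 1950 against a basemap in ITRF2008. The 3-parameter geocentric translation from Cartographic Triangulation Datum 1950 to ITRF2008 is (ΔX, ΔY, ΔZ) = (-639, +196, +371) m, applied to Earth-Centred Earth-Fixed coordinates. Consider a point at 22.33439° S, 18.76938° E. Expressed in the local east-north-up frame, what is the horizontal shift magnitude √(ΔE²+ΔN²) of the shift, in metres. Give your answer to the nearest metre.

415 m

At φ = -22.33439°, λ = 18.76938°: sin φ = -0.380011, cos φ = 0.924982, sin λ = 0.321760, cos λ = 0.946821.
ΔE = −sin λ·ΔX + cos λ·ΔY = −(0.321760)·(-639) + (0.946821)·(196) = 391.18 m.
ΔN = −sin φ cos λ·ΔX − sin φ sin λ·ΔY + cos φ·ΔZ = −(-0.380011)(0.946821)(-639) − (-0.380011)(0.321760)(196) + (0.924982)(371) = 137.22 m.
Horizontal magnitude = √(ΔE² + ΔN²) = √(391.18² + 137.22²) = 414.55 m.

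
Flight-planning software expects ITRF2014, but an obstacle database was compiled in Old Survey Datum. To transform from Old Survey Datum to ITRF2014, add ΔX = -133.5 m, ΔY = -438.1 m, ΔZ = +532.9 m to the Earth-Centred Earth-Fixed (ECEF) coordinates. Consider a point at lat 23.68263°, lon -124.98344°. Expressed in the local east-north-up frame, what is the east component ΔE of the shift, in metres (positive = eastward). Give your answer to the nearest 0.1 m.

ΔE = 141.8 m

At φ = 23.68263°, λ = -124.98344°: sin φ = 0.401670, cos φ = 0.915784, sin λ = -0.819318, cos λ = -0.573340.
ΔE = −sin λ·ΔX + cos λ·ΔY = −(-0.819318)·(-133.5) + (-0.573340)·(-438.1) = 141.80 m.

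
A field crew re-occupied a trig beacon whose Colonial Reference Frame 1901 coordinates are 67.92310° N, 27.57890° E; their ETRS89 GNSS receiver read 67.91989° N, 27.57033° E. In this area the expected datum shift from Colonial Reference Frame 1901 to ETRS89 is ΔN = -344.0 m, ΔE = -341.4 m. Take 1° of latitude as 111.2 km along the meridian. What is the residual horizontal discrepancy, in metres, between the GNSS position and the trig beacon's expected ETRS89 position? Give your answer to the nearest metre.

Observed coordinate differences: Δφ = -0.00321°, Δλ = -0.00857°.
Converting to metres (1° lat = 111200 m, cos φ = 0.375851): observed ΔN = -357.0 m, observed ΔE = -358.2 m.
Subtracting the expected shift leaves a residual of -357.0 − (-344.0) = -13.0 m north and -358.2 − (-341.4) = -16.8 m east.
Residual distance = √((-13.0)² + (-16.8)²) = 21.2 m.

21 m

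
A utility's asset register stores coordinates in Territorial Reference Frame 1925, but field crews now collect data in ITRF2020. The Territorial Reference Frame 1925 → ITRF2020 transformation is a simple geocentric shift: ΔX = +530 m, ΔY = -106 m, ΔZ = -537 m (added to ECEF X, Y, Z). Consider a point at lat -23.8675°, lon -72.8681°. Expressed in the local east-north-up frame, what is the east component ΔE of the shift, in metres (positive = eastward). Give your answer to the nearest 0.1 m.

The local east axis at (φ, λ) is (−sin λ, cos λ, 0), so ΔE = −sin(-72.8681°)·530 + cos(-72.8681°)·(-106) = 475.26 m.

ΔE = 475.3 m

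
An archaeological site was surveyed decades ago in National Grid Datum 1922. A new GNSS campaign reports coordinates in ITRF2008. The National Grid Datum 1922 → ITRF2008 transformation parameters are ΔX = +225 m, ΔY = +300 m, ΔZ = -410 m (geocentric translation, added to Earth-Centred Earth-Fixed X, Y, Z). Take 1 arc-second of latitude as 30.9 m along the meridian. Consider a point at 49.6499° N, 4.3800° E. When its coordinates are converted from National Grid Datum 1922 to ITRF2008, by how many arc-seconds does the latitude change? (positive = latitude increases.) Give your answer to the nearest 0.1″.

Δφ = -14.7″

sin φ = 0.762102, cos φ = 0.647456, sin λ = 0.076371, cos λ = 0.997079.
North component: ΔN = −sin φ cos λ·ΔX − sin φ sin λ·ΔY + cos φ·ΔZ = −(0.762102)(0.997079)(225) − (0.762102)(0.076371)(300) + (0.647456)(-410) = -453.89 m.
1° of latitude spans 3600 × 30.90 = 111240 m, so Δφ = -453.89 / 111240 × 3600 = -14.689″.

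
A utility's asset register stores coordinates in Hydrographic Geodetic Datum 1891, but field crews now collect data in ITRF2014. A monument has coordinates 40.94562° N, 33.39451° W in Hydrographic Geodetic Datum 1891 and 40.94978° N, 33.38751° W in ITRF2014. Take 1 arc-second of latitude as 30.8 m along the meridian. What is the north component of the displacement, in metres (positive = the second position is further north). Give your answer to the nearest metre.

ΔN = 461 m

Δφ = 40.94978° − 40.94562° = +0.00416°; Δλ = -33.38751° − -33.39451° = +0.00700°.
1° of latitude = 3600 × 30.80 = 110880 m.
ΔN = Δφ × 110880 = 461.3 m; ΔE = Δλ × 110880 × cos(40.94562°) = +0.00700 × 110880 × 0.755332 = 586.3 m.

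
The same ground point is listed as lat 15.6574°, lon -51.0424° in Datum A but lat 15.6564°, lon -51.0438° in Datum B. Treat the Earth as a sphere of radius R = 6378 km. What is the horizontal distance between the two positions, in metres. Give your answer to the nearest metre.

Δφ = 15.6564° − 15.6574° = -0.0010°; Δλ = -51.0438° − -51.0424° = -0.0014°.
1° along a meridian = πR/180 = 111317 m.
ΔN = Δφ × 111317 = -111.3 m; ΔE = Δλ × 111317 × cos(15.6574°) = -0.0014 × 111317 × 0.962893 = -150.1 m.
Distance = √(ΔE² + ΔN²) = √((-150.1)² + (-111.3)²) = 186.8 m.

187 m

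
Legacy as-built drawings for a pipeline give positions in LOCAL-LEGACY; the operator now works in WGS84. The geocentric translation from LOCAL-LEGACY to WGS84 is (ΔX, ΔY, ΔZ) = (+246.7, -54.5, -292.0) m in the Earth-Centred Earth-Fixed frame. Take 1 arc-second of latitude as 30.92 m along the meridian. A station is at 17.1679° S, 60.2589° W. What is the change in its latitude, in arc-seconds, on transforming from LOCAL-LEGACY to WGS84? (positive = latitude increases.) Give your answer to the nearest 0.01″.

sin φ = -0.295173, cos φ = 0.955444, sin λ = -0.868276, cos λ = 0.496082.
North component: ΔN = −sin φ cos λ·ΔX − sin φ sin λ·ΔY + cos φ·ΔZ = −(-0.295173)(0.496082)(246.7) − (-0.295173)(-0.868276)(-54.5) + (0.955444)(-292.0) = -228.90 m.
1° of latitude spans 3600 × 30.92 = 111312 m, so Δφ = -228.90 / 111312 × 3600 = -7.403″.

Δφ = -7.40″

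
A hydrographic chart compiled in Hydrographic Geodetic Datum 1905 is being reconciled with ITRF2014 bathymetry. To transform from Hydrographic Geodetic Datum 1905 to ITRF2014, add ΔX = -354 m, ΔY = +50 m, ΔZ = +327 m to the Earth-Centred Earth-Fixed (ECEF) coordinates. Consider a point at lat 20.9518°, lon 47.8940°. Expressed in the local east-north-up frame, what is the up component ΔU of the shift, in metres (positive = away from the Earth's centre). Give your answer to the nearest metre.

The local up (radial) axis is (cos φ cos λ, cos φ sin λ, sin φ), giving ΔU = -221.665 + 34.643 + 116.929 = -70.09 m.

ΔU = -70 m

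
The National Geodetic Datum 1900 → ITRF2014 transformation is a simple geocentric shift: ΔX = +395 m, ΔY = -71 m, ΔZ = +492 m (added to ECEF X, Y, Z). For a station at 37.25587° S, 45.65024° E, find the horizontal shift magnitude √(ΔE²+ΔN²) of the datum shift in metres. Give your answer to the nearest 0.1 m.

623.8 m

At φ = -37.25587°, λ = 45.65024°: sin φ = -0.605376, cos φ = 0.795940, sin λ = 0.715086, cos λ = 0.699037.
ΔE = −sin λ·ΔX + cos λ·ΔY = −(0.715086)·(395) + (0.699037)·(-71) = -332.09 m.
ΔN = −sin φ cos λ·ΔX − sin φ sin λ·ΔY + cos φ·ΔZ = −(-0.605376)(0.699037)(395) − (-0.605376)(0.715086)(-71) + (0.795940)(492) = 528.02 m.
Horizontal magnitude = √(ΔE² + ΔN²) = √((-332.09)² + 528.02²) = 623.77 m.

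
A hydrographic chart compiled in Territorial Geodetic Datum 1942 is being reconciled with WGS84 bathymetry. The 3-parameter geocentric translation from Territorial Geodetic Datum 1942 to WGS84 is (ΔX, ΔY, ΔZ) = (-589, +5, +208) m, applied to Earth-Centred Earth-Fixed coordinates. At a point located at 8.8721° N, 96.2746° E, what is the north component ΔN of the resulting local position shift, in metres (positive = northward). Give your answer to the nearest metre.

The local north axis is (−sin φ cos λ, −sin φ sin λ, cos φ), giving ΔN = -9.928 − 0.767 + 205.511 = 194.82 m.

ΔN = 195 m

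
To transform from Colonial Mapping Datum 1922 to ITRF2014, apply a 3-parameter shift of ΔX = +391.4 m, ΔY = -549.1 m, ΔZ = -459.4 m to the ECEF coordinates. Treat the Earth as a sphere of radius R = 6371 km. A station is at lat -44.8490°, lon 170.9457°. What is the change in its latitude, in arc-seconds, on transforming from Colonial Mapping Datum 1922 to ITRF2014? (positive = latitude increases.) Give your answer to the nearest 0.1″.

sin φ = -0.705241, cos φ = 0.708968, sin λ = 0.157370, cos λ = -0.987540.
North component: ΔN = −sin φ cos λ·ΔX − sin φ sin λ·ΔY + cos φ·ΔZ = −(-0.705241)(-0.987540)(391.4) − (-0.705241)(0.157370)(-549.1) + (0.708968)(-459.4) = -659.23 m.
1° of latitude spans πR/180 = 111195 m, so Δφ = -659.23 / 111195 × 3600 = -21.343″.

Δφ = -21.3″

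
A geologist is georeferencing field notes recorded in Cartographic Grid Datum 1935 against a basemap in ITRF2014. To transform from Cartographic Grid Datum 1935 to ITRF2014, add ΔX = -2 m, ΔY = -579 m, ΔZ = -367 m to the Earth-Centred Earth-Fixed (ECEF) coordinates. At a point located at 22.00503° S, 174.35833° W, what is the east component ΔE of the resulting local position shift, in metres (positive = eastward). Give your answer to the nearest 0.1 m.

At φ = -22.00503°, λ = -174.35833°: sin φ = -0.374688, cos φ = 0.927151, sin λ = -0.098307, cos λ = -0.995156.
ΔE = −sin λ·ΔX + cos λ·ΔY = −(-0.098307)·(-2) + (-0.995156)·(-579) = 576.00 m.

ΔE = 576.0 m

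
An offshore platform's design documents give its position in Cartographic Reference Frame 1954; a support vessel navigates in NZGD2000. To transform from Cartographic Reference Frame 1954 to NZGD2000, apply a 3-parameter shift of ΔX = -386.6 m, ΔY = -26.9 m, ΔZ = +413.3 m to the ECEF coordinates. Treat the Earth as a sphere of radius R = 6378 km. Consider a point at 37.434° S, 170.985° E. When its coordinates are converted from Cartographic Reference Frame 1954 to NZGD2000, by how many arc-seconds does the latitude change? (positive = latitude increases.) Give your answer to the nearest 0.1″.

sin φ = -0.607847, cos φ = 0.794054, sin λ = 0.156693, cos λ = -0.987647.
North component: ΔN = −sin φ cos λ·ΔX − sin φ sin λ·ΔY + cos φ·ΔZ = −(-0.607847)(-0.987647)(-386.6) − (-0.607847)(0.156693)(-26.9) + (0.794054)(413.3) = 557.71 m.
1° of latitude spans πR/180 = 111317 m, so Δφ = 557.71 / 111317 × 3600 = 18.036″.

Δφ = 18.0″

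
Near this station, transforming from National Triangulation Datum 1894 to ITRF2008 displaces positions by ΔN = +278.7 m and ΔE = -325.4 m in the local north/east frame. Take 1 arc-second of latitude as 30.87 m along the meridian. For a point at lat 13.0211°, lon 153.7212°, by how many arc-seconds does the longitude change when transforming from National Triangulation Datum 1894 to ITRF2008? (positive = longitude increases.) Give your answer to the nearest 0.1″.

At latitude 13.0211°, cos φ = 0.974287.
1″ of longitude at this latitude = 30.87 × cos φ = 30.0762 m, so Δλ = -325.4 / 30.0762 = -10.819″.

Δλ = -10.8″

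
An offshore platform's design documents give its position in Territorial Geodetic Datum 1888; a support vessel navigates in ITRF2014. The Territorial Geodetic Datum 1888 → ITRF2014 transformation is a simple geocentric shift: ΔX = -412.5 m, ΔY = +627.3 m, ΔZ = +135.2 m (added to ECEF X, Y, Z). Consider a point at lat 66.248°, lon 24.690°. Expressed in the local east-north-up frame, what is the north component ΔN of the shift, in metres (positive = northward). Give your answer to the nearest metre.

The local north axis is (−sin φ cos λ, −sin φ sin λ, cos φ), giving ΔN = 343.044 − 239.834 + 54.456 = 157.67 m.

ΔN = 158 m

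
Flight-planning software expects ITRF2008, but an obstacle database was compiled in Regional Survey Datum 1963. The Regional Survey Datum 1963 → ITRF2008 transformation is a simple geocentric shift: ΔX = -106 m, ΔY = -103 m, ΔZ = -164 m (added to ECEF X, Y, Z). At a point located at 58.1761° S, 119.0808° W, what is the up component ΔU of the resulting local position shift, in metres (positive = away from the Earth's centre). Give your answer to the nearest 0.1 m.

ΔU = 214.0 m

At φ = -58.1761°, λ = -119.0808°: sin φ = -0.849673, cos φ = 0.527310, sin λ = -0.873935, cos λ = -0.486043.
ΔU = cos φ cos λ·ΔX + cos φ sin λ·ΔY + sin φ·ΔZ = (0.527310)(-0.486043)(-106) + (0.527310)(-0.873935)(-103) + (-0.849673)(-164) = 213.98 m.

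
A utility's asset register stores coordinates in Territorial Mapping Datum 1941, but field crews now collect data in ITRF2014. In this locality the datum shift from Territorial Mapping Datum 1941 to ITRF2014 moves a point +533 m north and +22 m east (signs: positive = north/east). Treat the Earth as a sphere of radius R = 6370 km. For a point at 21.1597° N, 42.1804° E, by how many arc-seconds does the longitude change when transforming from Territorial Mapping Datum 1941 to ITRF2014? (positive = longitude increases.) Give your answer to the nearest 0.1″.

Δλ = 0.8″

At latitude 21.1597°, cos φ = 0.932578.
One radian of longitude at latitude φ spans R cos φ, so Δλ = ΔE / (R cos φ) = 22.0 / (6370000 × 0.932578) = 3.7034e-06 rad = 0.764″.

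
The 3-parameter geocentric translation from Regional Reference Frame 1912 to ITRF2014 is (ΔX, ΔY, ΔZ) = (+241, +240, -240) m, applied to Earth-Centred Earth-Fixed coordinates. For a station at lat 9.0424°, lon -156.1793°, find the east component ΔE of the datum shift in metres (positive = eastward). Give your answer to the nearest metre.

The local east axis at (φ, λ) is (−sin λ, cos λ, 0), so ΔE = −sin(-156.1793°)·241 + cos(-156.1793°)·240 = -122.22 m.

ΔE = -122 m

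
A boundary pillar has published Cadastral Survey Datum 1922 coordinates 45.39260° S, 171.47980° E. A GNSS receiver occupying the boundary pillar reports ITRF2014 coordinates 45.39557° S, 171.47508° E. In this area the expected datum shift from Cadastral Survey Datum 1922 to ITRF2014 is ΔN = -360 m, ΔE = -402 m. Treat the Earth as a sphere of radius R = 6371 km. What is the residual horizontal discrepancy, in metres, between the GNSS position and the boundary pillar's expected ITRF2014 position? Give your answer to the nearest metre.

Observed coordinate differences: Δφ = -0.00297°, Δλ = -0.00472°.
Converting to metres (1° lat = 111195 m, cos φ = 0.702245): observed ΔN = -330.2 m, observed ΔE = -368.6 m.
Subtracting the expected shift leaves a residual of -330.2 − (-360) = 29.8 m north and -368.6 − (-402) = 33.4 m east.
Residual distance = √(29.8² + 33.4²) = 44.8 m.

45 m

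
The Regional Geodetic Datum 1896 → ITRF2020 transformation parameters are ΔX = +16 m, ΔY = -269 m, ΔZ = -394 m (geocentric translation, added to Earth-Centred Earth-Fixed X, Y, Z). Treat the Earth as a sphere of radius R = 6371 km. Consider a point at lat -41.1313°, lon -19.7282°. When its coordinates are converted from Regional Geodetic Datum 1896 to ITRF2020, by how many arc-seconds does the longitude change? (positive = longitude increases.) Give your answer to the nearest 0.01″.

sin φ = -0.657787, cos φ = 0.753204, sin λ = -0.337559, cos λ = 0.941305.
East component: ΔE = −sin λ·ΔX + cos λ·ΔY = −(-0.337559)(16) + (0.941305)(-269) = -247.81 m.
1° of latitude spans πR/180 = 111195 m; at latitude φ, 1° of longitude spans that × cos φ = 83752.5 m, so Δλ = -247.81 / 83752.5 × 3600 = -10.652″.

Δλ = -10.65″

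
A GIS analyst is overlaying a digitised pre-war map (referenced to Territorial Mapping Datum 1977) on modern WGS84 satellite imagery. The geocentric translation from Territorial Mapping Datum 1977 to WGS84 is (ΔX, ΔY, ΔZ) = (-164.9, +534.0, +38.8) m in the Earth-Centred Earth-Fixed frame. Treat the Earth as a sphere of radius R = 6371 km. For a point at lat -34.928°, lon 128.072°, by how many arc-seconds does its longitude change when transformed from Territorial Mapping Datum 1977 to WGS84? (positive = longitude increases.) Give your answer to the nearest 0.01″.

sin φ = -0.572547, cos φ = 0.819872, sin λ = 0.787236, cos λ = -0.616651.
East component: ΔE = −sin λ·ΔX + cos λ·ΔY = −(0.787236)(-164.9) + (-0.616651)(534.0) = -199.48 m.
1° of latitude spans πR/180 = 111195 m; at latitude φ, 1° of longitude spans that × cos φ = 91165.6 m, so Δλ = -199.48 / 91165.6 × 3600 = -7.877″.

Δλ = -7.88″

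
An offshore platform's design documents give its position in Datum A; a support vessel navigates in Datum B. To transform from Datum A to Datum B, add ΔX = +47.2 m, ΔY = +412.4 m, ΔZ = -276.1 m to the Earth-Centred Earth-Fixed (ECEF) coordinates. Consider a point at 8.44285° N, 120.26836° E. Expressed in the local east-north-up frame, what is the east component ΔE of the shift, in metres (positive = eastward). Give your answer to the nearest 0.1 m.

ΔE = -248.6 m

The local east axis at (φ, λ) is (−sin λ, cos λ, 0), so ΔE = −sin(120.26836°)·47.2 + cos(120.26836°)·412.4 = -248.64 m.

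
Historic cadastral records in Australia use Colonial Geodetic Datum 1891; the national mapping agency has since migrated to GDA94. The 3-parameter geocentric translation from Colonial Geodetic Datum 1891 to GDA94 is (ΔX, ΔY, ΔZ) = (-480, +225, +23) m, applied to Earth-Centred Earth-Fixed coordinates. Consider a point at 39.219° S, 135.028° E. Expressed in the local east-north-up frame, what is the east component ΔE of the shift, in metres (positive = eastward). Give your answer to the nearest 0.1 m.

At φ = -39.219°, λ = 135.028°: sin φ = -0.632286, cos φ = 0.774735, sin λ = 0.706761, cos λ = -0.707452.
ΔE = −sin λ·ΔX + cos λ·ΔY = −(0.706761)·(-480) + (-0.707452)·(225) = 180.07 m.

ΔE = 180.1 m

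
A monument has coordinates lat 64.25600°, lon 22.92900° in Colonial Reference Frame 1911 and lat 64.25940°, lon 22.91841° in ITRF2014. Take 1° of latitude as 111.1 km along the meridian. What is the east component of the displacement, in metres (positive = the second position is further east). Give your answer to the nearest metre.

ΔE = -511 m

Δφ = 64.25940° − 64.25600° = +0.00340°; Δλ = 22.91841° − 22.92900° = -0.01059°.
ΔN = Δφ × 111100 = 377.7 m; ΔE = Δλ × 111100 × cos(64.25600°) = -0.01059 × 111100 × 0.434351 = -511.0 m.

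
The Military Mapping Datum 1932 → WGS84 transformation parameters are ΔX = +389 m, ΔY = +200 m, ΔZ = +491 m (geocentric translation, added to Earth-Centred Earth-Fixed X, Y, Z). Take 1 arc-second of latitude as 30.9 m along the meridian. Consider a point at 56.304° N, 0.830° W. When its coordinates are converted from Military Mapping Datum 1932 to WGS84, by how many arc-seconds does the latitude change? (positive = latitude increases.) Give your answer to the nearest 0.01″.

sin φ = 0.831993, cos φ = 0.554786, sin λ = -0.014486, cos λ = 0.999895.
North component: ΔN = −sin φ cos λ·ΔX − sin φ sin λ·ΔY + cos φ·ΔZ = −(0.831993)(0.999895)(389) − (0.831993)(-0.014486)(200) + (0.554786)(491) = -48.80 m.
1° of latitude spans 3600 × 30.90 = 111240 m, so Δφ = -48.80 / 111240 × 3600 = -1.579″.

Δφ = -1.58″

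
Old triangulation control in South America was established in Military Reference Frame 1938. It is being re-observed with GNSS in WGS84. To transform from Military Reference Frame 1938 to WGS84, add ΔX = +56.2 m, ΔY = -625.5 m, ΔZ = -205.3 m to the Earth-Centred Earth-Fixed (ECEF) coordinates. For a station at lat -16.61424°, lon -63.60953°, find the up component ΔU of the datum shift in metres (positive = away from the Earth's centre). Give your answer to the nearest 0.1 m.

The local up (radial) axis is (cos φ cos λ, cos φ sin λ, sin φ), giving ΔU = 23.937 + 536.922 + 58.701 = 619.56 m.

ΔU = 619.6 m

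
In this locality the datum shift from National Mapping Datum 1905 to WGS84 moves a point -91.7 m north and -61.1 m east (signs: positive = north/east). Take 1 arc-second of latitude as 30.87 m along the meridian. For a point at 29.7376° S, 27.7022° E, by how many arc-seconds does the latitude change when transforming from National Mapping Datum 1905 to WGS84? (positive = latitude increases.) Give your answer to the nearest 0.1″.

1″ of latitude = 30.87 m, so Δφ = -91.7 / 30.87 = -2.971″.

Δφ = -3.0″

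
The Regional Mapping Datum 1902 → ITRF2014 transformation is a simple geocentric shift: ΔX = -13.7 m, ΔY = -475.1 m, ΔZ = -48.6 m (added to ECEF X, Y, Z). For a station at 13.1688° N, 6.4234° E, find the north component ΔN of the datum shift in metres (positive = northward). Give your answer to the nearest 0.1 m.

ΔN = -32.1 m

At φ = 13.1688°, λ = 6.4234°: sin φ = 0.227821, cos φ = 0.973703, sin λ = 0.111875, cos λ = 0.993722.
ΔN = −sin φ cos λ·ΔX − sin φ sin λ·ΔY + cos φ·ΔZ = −(0.227821)(0.993722)(-13.7) − (0.227821)(0.111875)(-475.1) + (0.973703)(-48.6) = -32.11 m.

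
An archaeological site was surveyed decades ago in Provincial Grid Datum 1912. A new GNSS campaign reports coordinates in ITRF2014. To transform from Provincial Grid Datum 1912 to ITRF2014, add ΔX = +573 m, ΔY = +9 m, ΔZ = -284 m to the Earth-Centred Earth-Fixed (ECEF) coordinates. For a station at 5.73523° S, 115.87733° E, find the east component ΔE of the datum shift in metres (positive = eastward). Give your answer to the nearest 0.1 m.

At φ = -5.73523°, λ = 115.87733°: sin φ = -0.099932, cos φ = 0.994994, sin λ = 0.899731, cos λ = -0.436446.
ΔE = −sin λ·ΔX + cos λ·ΔY = −(0.899731)·(573) + (-0.436446)·(9) = -519.47 m.

ΔE = -519.5 m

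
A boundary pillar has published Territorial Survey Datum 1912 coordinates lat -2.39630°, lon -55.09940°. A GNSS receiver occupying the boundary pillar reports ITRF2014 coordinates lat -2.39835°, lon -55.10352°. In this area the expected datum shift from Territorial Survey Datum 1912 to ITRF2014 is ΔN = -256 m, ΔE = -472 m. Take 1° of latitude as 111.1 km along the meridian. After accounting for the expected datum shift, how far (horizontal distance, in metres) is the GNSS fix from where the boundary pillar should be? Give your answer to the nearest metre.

Observed coordinate differences: Δφ = -0.00205°, Δλ = -0.00412°.
Converting to metres (1° lat = 111100 m, cos φ = 0.999126): observed ΔN = -227.8 m, observed ΔE = -457.3 m.
Subtracting the expected shift leaves a residual of -227.8 − (-256) = 28.2 m north and -457.3 − (-472) = 14.7 m east.
Residual distance = √(28.2² + 14.7²) = 31.8 m.

32 m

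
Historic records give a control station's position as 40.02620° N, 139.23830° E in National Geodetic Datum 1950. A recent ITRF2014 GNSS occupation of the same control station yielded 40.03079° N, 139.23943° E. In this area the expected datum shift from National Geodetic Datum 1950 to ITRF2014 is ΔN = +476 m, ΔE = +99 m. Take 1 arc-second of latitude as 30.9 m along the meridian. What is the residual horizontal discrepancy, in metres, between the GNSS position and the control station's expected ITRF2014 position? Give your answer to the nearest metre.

Observed coordinate differences: Δφ = +0.00459°, Δλ = +0.00113°.
Converting to metres (1° lat = 111240 m, cos φ = 0.765750): observed ΔN = 510.6 m, observed ΔE = 96.3 m.
Subtracting the expected shift leaves a residual of 510.6 − (476) = 34.6 m north and 96.3 − (99) = -2.7 m east.
Residual distance = √(34.6² + (-2.7)²) = 34.7 m.

35 m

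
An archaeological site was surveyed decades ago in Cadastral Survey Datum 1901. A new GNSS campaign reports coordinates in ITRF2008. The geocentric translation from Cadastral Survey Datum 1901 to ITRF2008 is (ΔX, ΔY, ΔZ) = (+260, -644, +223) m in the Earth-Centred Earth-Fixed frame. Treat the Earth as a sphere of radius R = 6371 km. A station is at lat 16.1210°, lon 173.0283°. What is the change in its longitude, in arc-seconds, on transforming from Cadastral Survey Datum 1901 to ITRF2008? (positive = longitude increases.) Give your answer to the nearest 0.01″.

Δλ = 20.48″

sin φ = 0.277667, cos φ = 0.960677, sin λ = 0.121379, cos λ = -0.992606.
East component: ΔE = −sin λ·ΔX + cos λ·ΔY = −(0.121379)(260) + (-0.992606)(-644) = 607.68 m.
1° of latitude spans πR/180 = 111195 m; at latitude φ, 1° of longitude spans that × cos φ = 106822.5 m, so Δλ = 607.68 / 106822.5 × 3600 = 20.479″.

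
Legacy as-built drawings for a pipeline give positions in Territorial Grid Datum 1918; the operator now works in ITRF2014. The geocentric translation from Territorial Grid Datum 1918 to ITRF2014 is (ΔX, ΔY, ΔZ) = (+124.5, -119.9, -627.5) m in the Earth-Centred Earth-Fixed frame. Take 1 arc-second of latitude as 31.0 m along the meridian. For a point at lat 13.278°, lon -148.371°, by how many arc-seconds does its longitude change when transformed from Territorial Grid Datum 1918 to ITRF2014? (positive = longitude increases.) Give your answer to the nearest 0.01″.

sin φ = 0.229676, cos φ = 0.973267, sin λ = -0.524417, cos λ = -0.851462.
East component: ΔE = −sin λ·ΔX + cos λ·ΔY = −(-0.524417)(124.5) + (-0.851462)(-119.9) = 167.38 m.
1° of latitude spans 3600 × 31.00 = 111600 m; at latitude φ, 1° of longitude spans that × cos φ = 108616.6 m, so Δλ = 167.38 / 108616.6 × 3600 = 5.548″.

Δλ = 5.55″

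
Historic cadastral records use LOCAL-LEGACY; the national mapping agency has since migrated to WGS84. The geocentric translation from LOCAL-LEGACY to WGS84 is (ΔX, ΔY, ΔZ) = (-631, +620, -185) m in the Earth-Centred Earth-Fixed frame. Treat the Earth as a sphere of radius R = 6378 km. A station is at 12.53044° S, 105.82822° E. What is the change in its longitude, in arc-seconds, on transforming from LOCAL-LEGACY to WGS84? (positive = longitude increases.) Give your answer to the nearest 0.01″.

sin φ = -0.216958, cos φ = 0.976181, sin λ = 0.962084, cos λ = -0.272754.
East component: ΔE = −sin λ·ΔX + cos λ·ΔY = −(0.962084)(-631) + (-0.272754)(620) = 437.97 m.
1° of latitude spans πR/180 = 111317 m; at latitude φ, 1° of longitude spans that × cos φ = 108665.6 m, so Δλ = 437.97 / 108665.6 × 3600 = 14.509″.

Δλ = 14.51″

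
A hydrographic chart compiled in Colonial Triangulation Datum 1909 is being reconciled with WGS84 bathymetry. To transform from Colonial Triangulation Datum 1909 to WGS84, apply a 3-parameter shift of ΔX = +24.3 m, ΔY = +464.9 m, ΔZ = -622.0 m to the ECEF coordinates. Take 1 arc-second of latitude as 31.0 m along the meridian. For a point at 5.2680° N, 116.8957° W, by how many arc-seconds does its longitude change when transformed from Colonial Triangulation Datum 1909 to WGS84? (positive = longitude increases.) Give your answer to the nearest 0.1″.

sin φ = 0.091814, cos φ = 0.995776, sin λ = -0.891831, cos λ = -0.452368.
East component: ΔE = −sin λ·ΔX + cos λ·ΔY = −(-0.891831)(24.3) + (-0.452368)(464.9) = -188.63 m.
1° of latitude spans 3600 × 31.00 = 111600 m; at latitude φ, 1° of longitude spans that × cos φ = 111128.6 m, so Δλ = -188.63 / 111128.6 × 3600 = -6.111″.

Δλ = -6.1″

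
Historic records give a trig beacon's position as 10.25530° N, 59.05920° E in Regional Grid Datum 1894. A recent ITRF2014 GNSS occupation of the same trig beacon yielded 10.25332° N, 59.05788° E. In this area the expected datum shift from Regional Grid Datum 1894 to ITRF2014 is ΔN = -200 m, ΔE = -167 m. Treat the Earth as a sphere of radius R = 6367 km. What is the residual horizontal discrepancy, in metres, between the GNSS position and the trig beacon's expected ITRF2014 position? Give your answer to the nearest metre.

Observed coordinate differences: Δφ = -0.00198°, Δλ = -0.00132°.
Converting to metres (1° lat = 111125 m, cos φ = 0.984024): observed ΔN = -220.0 m, observed ΔE = -144.3 m.
Subtracting the expected shift leaves a residual of -220.0 − (-200) = -20.0 m north and -144.3 − (-167) = 22.7 m east.
Residual distance = √((-20.0)² + 22.7²) = 30.2 m.

30 m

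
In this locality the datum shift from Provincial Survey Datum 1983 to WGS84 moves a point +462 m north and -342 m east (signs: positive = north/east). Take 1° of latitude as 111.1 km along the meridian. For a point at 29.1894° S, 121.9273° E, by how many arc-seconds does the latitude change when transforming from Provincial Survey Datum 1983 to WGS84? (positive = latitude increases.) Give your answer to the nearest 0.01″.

Δφ = 14.97″

1° of latitude = 111.1 km, so Δφ = 462.0 / 111100 = 0.0041584° = 14.970″.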